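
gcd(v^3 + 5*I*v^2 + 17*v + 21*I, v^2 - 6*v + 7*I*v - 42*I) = v + 7*I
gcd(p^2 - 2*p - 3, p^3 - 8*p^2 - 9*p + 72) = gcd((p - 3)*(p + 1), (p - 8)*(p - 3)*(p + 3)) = p - 3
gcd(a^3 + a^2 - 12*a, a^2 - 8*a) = a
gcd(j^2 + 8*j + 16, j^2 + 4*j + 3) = 1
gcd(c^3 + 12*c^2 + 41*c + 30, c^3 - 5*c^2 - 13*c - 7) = c + 1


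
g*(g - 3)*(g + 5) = g^3 + 2*g^2 - 15*g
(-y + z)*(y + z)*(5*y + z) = -5*y^3 - y^2*z + 5*y*z^2 + z^3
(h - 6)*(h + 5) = h^2 - h - 30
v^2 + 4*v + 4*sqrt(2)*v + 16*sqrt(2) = (v + 4)*(v + 4*sqrt(2))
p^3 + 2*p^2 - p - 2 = (p - 1)*(p + 1)*(p + 2)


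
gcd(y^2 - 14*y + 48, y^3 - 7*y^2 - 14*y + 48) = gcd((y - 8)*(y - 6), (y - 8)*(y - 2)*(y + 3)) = y - 8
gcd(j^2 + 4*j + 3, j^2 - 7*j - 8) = j + 1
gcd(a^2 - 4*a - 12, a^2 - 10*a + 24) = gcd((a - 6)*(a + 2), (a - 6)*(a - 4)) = a - 6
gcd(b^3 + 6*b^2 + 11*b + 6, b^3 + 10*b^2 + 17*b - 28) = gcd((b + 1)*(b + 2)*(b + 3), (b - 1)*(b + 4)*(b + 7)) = 1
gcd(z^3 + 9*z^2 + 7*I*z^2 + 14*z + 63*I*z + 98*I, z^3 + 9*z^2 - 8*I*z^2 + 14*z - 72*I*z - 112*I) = z^2 + 9*z + 14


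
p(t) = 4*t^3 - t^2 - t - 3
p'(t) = 12*t^2 - 2*t - 1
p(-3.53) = -187.88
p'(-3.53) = 155.59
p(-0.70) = -4.16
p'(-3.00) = 113.00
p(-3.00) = -117.00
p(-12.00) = -7047.00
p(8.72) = 2564.46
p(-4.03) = -277.01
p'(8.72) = 894.02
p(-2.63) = -80.05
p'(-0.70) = 6.28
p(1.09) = -0.10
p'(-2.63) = 87.26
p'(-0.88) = 10.05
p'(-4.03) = 201.95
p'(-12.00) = 1751.00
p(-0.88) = -5.62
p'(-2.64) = 87.92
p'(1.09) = 11.08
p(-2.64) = -80.93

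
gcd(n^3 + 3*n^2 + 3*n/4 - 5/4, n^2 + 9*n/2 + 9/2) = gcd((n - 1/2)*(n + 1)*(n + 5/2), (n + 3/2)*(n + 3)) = 1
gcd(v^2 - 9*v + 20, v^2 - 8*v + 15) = v - 5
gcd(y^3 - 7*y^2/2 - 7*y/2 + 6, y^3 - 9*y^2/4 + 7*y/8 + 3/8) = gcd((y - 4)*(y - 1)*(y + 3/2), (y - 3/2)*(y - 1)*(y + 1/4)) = y - 1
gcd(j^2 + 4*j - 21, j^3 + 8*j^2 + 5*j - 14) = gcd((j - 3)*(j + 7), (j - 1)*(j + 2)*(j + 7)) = j + 7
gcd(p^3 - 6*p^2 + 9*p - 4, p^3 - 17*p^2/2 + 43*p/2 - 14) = p^2 - 5*p + 4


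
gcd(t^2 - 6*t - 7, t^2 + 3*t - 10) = 1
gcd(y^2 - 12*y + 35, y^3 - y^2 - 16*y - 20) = y - 5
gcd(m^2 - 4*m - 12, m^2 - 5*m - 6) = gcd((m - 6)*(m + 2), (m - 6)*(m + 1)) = m - 6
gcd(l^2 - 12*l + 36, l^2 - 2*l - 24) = l - 6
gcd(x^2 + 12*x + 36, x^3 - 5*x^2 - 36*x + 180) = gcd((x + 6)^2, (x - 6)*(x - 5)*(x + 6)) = x + 6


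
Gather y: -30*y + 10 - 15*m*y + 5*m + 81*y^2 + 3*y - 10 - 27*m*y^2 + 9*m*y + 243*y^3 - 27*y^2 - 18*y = 5*m + 243*y^3 + y^2*(54 - 27*m) + y*(-6*m - 45)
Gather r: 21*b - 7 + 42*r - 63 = 21*b + 42*r - 70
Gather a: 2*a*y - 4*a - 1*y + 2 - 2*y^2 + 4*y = a*(2*y - 4) - 2*y^2 + 3*y + 2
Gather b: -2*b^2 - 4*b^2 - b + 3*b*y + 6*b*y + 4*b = -6*b^2 + b*(9*y + 3)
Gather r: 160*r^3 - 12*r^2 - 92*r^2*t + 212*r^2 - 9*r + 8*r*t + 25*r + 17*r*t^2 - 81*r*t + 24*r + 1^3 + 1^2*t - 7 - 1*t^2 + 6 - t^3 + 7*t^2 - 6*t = 160*r^3 + r^2*(200 - 92*t) + r*(17*t^2 - 73*t + 40) - t^3 + 6*t^2 - 5*t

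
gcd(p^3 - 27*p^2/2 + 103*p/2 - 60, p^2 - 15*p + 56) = p - 8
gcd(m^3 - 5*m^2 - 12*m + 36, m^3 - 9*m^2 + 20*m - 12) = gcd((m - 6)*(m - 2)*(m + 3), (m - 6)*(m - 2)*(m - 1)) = m^2 - 8*m + 12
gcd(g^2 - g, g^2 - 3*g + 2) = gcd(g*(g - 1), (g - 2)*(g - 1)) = g - 1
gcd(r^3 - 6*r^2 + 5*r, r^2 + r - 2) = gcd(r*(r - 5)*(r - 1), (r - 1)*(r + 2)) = r - 1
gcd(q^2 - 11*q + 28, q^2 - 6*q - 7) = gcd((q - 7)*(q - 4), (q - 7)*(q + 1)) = q - 7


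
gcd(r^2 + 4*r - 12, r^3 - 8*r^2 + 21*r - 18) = r - 2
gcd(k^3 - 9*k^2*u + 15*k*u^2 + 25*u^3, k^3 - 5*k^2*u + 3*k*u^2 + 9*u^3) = k + u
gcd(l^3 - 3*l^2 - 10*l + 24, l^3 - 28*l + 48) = l^2 - 6*l + 8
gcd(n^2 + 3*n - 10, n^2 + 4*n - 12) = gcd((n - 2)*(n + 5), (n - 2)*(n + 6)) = n - 2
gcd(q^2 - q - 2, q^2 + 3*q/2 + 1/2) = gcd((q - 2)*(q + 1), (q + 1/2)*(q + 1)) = q + 1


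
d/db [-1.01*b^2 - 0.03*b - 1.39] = -2.02*b - 0.03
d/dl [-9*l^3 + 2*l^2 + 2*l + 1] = -27*l^2 + 4*l + 2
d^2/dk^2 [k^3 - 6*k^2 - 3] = 6*k - 12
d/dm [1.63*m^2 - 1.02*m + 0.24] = 3.26*m - 1.02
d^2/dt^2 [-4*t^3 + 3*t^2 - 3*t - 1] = 6 - 24*t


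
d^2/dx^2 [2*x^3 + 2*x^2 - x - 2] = 12*x + 4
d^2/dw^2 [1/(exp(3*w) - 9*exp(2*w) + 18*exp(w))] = 9*((-exp(2*w) + 4*exp(w) - 2)*(exp(2*w) - 9*exp(w) + 18) + 2*(exp(2*w) - 6*exp(w) + 6)^2)*exp(-w)/(exp(2*w) - 9*exp(w) + 18)^3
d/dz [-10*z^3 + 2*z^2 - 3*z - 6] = -30*z^2 + 4*z - 3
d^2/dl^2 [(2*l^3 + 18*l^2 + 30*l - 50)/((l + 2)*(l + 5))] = -36/(l^3 + 6*l^2 + 12*l + 8)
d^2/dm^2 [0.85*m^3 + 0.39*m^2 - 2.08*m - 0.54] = 5.1*m + 0.78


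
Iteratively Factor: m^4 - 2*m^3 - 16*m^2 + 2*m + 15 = (m + 3)*(m^3 - 5*m^2 - m + 5) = (m - 1)*(m + 3)*(m^2 - 4*m - 5) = (m - 5)*(m - 1)*(m + 3)*(m + 1)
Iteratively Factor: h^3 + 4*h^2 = (h)*(h^2 + 4*h) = h^2*(h + 4)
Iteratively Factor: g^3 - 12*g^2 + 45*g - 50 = (g - 2)*(g^2 - 10*g + 25) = (g - 5)*(g - 2)*(g - 5)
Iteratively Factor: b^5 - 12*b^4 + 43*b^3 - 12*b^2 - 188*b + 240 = (b + 2)*(b^4 - 14*b^3 + 71*b^2 - 154*b + 120) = (b - 4)*(b + 2)*(b^3 - 10*b^2 + 31*b - 30) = (b - 4)*(b - 3)*(b + 2)*(b^2 - 7*b + 10) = (b - 4)*(b - 3)*(b - 2)*(b + 2)*(b - 5)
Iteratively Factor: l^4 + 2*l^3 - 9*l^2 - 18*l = (l)*(l^3 + 2*l^2 - 9*l - 18) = l*(l + 2)*(l^2 - 9) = l*(l + 2)*(l + 3)*(l - 3)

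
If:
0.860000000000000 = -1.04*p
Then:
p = -0.83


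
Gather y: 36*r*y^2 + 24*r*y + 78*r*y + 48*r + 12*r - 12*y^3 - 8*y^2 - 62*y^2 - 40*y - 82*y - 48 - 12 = 60*r - 12*y^3 + y^2*(36*r - 70) + y*(102*r - 122) - 60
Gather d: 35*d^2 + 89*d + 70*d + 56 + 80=35*d^2 + 159*d + 136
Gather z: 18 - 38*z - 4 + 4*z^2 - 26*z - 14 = 4*z^2 - 64*z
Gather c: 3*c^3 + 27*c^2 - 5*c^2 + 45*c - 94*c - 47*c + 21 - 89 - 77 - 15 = 3*c^3 + 22*c^2 - 96*c - 160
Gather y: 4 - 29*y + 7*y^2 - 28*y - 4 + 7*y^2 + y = 14*y^2 - 56*y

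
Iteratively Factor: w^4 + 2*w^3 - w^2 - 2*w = (w - 1)*(w^3 + 3*w^2 + 2*w) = (w - 1)*(w + 1)*(w^2 + 2*w) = w*(w - 1)*(w + 1)*(w + 2)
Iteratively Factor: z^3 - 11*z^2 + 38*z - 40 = (z - 2)*(z^2 - 9*z + 20) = (z - 5)*(z - 2)*(z - 4)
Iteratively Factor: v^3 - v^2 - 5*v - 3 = (v + 1)*(v^2 - 2*v - 3) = (v + 1)^2*(v - 3)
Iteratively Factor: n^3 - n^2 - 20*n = (n + 4)*(n^2 - 5*n) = n*(n + 4)*(n - 5)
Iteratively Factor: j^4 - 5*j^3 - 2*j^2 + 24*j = (j + 2)*(j^3 - 7*j^2 + 12*j) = (j - 3)*(j + 2)*(j^2 - 4*j) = j*(j - 3)*(j + 2)*(j - 4)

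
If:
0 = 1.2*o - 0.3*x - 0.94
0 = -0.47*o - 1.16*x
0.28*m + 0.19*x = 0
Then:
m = 0.20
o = 0.71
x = -0.29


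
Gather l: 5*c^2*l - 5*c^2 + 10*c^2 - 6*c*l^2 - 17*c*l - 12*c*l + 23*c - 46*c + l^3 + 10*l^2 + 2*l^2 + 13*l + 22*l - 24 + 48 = 5*c^2 - 23*c + l^3 + l^2*(12 - 6*c) + l*(5*c^2 - 29*c + 35) + 24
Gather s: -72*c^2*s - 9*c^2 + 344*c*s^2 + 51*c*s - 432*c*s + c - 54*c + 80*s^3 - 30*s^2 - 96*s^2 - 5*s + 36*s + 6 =-9*c^2 - 53*c + 80*s^3 + s^2*(344*c - 126) + s*(-72*c^2 - 381*c + 31) + 6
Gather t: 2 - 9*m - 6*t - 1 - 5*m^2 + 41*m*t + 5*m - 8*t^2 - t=-5*m^2 - 4*m - 8*t^2 + t*(41*m - 7) + 1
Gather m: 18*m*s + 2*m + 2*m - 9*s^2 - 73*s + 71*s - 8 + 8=m*(18*s + 4) - 9*s^2 - 2*s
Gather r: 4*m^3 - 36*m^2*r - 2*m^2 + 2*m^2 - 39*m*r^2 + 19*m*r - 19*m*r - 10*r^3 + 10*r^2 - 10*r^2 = 4*m^3 - 36*m^2*r - 39*m*r^2 - 10*r^3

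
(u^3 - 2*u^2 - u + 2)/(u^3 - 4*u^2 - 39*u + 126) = (u^3 - 2*u^2 - u + 2)/(u^3 - 4*u^2 - 39*u + 126)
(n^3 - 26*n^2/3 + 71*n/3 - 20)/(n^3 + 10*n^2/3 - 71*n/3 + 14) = (3*n^2 - 17*n + 20)/(3*n^2 + 19*n - 14)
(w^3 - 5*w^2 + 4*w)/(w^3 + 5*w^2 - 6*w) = (w - 4)/(w + 6)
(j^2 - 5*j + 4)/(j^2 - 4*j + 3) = (j - 4)/(j - 3)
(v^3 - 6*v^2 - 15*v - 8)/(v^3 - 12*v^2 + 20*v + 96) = (v^2 + 2*v + 1)/(v^2 - 4*v - 12)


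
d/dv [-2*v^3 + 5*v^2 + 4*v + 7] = -6*v^2 + 10*v + 4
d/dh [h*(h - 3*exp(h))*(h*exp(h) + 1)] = h*(h + 1)*(h - 3*exp(h))*exp(h) - h*(h*exp(h) + 1)*(3*exp(h) - 1) + (h - 3*exp(h))*(h*exp(h) + 1)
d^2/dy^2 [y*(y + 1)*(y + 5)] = 6*y + 12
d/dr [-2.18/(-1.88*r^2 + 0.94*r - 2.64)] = (2.0492 - 8.1968*r)/(1.88*r^2 - 0.94*r + 2.64)^2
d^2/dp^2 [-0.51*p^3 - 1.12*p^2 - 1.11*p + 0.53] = -3.06*p - 2.24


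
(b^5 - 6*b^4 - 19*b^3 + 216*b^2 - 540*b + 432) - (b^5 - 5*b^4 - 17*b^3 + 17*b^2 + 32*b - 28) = -b^4 - 2*b^3 + 199*b^2 - 572*b + 460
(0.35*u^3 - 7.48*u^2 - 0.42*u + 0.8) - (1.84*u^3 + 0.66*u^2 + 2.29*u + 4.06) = -1.49*u^3 - 8.14*u^2 - 2.71*u - 3.26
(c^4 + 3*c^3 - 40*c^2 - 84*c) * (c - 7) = c^5 - 4*c^4 - 61*c^3 + 196*c^2 + 588*c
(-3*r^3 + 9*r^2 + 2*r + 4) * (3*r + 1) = -9*r^4 + 24*r^3 + 15*r^2 + 14*r + 4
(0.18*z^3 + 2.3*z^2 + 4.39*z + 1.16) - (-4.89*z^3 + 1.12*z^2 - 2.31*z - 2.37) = 5.07*z^3 + 1.18*z^2 + 6.7*z + 3.53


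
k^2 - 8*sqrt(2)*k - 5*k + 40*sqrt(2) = (k - 5)*(k - 8*sqrt(2))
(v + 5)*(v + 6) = v^2 + 11*v + 30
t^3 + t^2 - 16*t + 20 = (t - 2)^2*(t + 5)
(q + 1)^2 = q^2 + 2*q + 1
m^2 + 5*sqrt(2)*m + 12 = (m + 2*sqrt(2))*(m + 3*sqrt(2))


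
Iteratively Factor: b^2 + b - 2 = (b - 1)*(b + 2)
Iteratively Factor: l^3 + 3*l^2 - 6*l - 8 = (l + 1)*(l^2 + 2*l - 8) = (l + 1)*(l + 4)*(l - 2)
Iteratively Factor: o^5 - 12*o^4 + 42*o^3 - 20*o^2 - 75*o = (o + 1)*(o^4 - 13*o^3 + 55*o^2 - 75*o) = (o - 5)*(o + 1)*(o^3 - 8*o^2 + 15*o) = (o - 5)^2*(o + 1)*(o^2 - 3*o) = o*(o - 5)^2*(o + 1)*(o - 3)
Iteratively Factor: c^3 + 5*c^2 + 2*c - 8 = (c - 1)*(c^2 + 6*c + 8) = (c - 1)*(c + 2)*(c + 4)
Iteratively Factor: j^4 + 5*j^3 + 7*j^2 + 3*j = (j + 3)*(j^3 + 2*j^2 + j) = j*(j + 3)*(j^2 + 2*j + 1) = j*(j + 1)*(j + 3)*(j + 1)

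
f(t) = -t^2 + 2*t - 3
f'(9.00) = -16.00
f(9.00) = -66.00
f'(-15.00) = 32.00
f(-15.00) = -258.00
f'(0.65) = 0.70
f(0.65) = -2.12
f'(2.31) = -2.62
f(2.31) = -3.72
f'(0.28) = 1.44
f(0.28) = -2.52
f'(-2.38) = 6.76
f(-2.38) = -13.42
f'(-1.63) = 5.26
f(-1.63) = -8.92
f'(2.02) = -2.04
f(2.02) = -3.04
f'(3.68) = -5.36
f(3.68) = -9.18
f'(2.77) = -3.54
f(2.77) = -5.13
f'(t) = 2 - 2*t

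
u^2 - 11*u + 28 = (u - 7)*(u - 4)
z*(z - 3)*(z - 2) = z^3 - 5*z^2 + 6*z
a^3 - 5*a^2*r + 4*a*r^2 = a*(a - 4*r)*(a - r)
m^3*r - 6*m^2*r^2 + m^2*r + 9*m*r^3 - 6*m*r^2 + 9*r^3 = (m - 3*r)^2*(m*r + r)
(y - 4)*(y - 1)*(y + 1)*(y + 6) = y^4 + 2*y^3 - 25*y^2 - 2*y + 24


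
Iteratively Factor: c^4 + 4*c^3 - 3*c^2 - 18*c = (c - 2)*(c^3 + 6*c^2 + 9*c) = (c - 2)*(c + 3)*(c^2 + 3*c) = (c - 2)*(c + 3)^2*(c)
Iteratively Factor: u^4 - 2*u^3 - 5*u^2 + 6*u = (u - 3)*(u^3 + u^2 - 2*u) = (u - 3)*(u - 1)*(u^2 + 2*u) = u*(u - 3)*(u - 1)*(u + 2)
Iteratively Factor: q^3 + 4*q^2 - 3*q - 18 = (q + 3)*(q^2 + q - 6) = (q + 3)^2*(q - 2)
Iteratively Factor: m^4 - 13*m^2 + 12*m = (m - 1)*(m^3 + m^2 - 12*m) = m*(m - 1)*(m^2 + m - 12) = m*(m - 3)*(m - 1)*(m + 4)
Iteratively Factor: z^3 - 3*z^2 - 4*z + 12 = (z - 3)*(z^2 - 4) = (z - 3)*(z - 2)*(z + 2)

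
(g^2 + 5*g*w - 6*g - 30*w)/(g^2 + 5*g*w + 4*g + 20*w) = (g - 6)/(g + 4)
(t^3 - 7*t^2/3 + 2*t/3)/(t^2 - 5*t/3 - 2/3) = t*(3*t - 1)/(3*t + 1)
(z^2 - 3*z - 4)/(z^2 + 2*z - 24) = (z + 1)/(z + 6)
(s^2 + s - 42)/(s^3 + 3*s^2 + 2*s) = (s^2 + s - 42)/(s*(s^2 + 3*s + 2))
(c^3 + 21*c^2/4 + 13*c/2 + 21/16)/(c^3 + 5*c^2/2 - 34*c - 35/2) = (16*c^3 + 84*c^2 + 104*c + 21)/(8*(2*c^3 + 5*c^2 - 68*c - 35))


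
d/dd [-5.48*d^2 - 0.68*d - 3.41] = -10.96*d - 0.68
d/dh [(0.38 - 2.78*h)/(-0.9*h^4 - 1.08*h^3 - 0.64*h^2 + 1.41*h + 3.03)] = (-7.506*h^4 - 4.6368*h^3 - 0.548*h^2 + 0.4864*h - 8.9592)/(0.81*h^8 + 1.944*h^7 + 2.3184*h^6 - 1.1556*h^5 - 8.09*h^4 - 8.3496*h^3 - 1.8903*h^2 + 8.5446*h + 9.1809)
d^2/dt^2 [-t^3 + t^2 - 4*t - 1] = 2 - 6*t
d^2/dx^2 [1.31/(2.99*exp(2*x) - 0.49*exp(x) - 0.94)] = ((0.6419 - 15.6676*exp(x))*(-2.99*exp(2*x) + 0.49*exp(x) + 0.94) - 1.31*(5.98*exp(x) - 0.49)*(11.96*exp(x) - 0.98)*exp(x))*exp(x)/(-2.99*exp(2*x) + 0.49*exp(x) + 0.94)^3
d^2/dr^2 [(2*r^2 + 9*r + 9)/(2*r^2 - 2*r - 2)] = 11*(r^3 + 3*r^2 + 1)/(r^6 - 3*r^5 + 5*r^3 - 3*r - 1)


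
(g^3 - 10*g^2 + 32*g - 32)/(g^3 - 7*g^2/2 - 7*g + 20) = 2*(g - 4)/(2*g + 5)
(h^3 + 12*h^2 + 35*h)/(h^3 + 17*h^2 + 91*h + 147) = h*(h + 5)/(h^2 + 10*h + 21)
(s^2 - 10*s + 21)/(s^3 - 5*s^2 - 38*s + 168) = (s - 3)/(s^2 + 2*s - 24)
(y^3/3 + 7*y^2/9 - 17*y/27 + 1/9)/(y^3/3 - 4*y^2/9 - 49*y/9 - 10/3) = (9*y^2 - 6*y + 1)/(3*(3*y^2 - 13*y - 10))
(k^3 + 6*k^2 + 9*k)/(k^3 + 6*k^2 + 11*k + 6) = k*(k + 3)/(k^2 + 3*k + 2)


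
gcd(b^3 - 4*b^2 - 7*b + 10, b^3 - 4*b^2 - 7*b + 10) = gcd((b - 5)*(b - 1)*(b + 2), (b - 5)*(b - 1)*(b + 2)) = b^3 - 4*b^2 - 7*b + 10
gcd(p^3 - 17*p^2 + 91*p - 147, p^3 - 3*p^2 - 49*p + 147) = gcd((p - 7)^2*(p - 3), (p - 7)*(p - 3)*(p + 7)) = p^2 - 10*p + 21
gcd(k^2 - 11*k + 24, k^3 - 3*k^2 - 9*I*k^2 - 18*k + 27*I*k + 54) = k - 3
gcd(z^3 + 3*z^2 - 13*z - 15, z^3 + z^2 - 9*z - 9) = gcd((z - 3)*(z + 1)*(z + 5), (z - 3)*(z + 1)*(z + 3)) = z^2 - 2*z - 3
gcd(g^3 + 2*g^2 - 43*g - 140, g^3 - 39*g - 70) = g^2 - 2*g - 35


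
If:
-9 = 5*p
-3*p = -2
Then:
No Solution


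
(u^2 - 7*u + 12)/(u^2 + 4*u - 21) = (u - 4)/(u + 7)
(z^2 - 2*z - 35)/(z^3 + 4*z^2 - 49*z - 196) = (z + 5)/(z^2 + 11*z + 28)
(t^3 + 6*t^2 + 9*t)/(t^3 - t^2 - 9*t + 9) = t*(t + 3)/(t^2 - 4*t + 3)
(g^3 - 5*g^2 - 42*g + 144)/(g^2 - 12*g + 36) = (g^3 - 5*g^2 - 42*g + 144)/(g^2 - 12*g + 36)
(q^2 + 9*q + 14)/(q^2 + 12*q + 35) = (q + 2)/(q + 5)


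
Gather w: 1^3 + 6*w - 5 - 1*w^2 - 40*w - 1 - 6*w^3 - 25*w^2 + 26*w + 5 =-6*w^3 - 26*w^2 - 8*w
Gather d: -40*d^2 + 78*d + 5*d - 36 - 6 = -40*d^2 + 83*d - 42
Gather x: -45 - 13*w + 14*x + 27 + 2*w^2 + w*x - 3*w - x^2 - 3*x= 2*w^2 - 16*w - x^2 + x*(w + 11) - 18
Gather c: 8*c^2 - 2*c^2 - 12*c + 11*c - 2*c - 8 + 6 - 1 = 6*c^2 - 3*c - 3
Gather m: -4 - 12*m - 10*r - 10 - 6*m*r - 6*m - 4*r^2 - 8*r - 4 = m*(-6*r - 18) - 4*r^2 - 18*r - 18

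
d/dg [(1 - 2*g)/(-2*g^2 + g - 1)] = (4*g^2 - 2*g - (2*g - 1)*(4*g - 1) + 2)/(2*g^2 - g + 1)^2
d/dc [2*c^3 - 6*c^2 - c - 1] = 6*c^2 - 12*c - 1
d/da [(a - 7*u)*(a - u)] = 2*a - 8*u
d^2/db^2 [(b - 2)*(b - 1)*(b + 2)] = 6*b - 2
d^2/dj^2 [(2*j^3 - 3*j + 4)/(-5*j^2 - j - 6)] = 14*(19*j^3 - 48*j^2 - 78*j + 14)/(125*j^6 + 75*j^5 + 465*j^4 + 181*j^3 + 558*j^2 + 108*j + 216)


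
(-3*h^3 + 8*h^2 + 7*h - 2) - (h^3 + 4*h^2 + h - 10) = -4*h^3 + 4*h^2 + 6*h + 8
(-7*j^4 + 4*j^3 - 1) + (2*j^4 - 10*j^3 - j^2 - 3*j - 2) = -5*j^4 - 6*j^3 - j^2 - 3*j - 3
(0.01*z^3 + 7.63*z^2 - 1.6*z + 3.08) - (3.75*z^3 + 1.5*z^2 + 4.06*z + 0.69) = -3.74*z^3 + 6.13*z^2 - 5.66*z + 2.39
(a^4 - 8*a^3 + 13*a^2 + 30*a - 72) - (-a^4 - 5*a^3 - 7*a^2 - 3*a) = 2*a^4 - 3*a^3 + 20*a^2 + 33*a - 72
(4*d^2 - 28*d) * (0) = 0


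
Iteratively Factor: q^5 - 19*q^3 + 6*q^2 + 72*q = (q - 3)*(q^4 + 3*q^3 - 10*q^2 - 24*q) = (q - 3)*(q + 4)*(q^3 - q^2 - 6*q) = (q - 3)*(q + 2)*(q + 4)*(q^2 - 3*q) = q*(q - 3)*(q + 2)*(q + 4)*(q - 3)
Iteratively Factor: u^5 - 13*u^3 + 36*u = (u + 3)*(u^4 - 3*u^3 - 4*u^2 + 12*u) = (u - 3)*(u + 3)*(u^3 - 4*u) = u*(u - 3)*(u + 3)*(u^2 - 4) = u*(u - 3)*(u + 2)*(u + 3)*(u - 2)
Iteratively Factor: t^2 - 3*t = (t - 3)*(t)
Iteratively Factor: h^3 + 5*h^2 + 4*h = (h)*(h^2 + 5*h + 4) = h*(h + 1)*(h + 4)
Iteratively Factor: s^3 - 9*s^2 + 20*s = (s)*(s^2 - 9*s + 20) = s*(s - 4)*(s - 5)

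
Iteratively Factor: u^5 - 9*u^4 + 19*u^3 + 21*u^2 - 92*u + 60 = (u - 5)*(u^4 - 4*u^3 - u^2 + 16*u - 12) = (u - 5)*(u + 2)*(u^3 - 6*u^2 + 11*u - 6) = (u - 5)*(u - 2)*(u + 2)*(u^2 - 4*u + 3) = (u - 5)*(u - 2)*(u - 1)*(u + 2)*(u - 3)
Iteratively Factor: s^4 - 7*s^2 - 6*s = (s + 2)*(s^3 - 2*s^2 - 3*s) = (s - 3)*(s + 2)*(s^2 + s) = s*(s - 3)*(s + 2)*(s + 1)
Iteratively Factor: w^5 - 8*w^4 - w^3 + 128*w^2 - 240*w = (w)*(w^4 - 8*w^3 - w^2 + 128*w - 240) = w*(w - 3)*(w^3 - 5*w^2 - 16*w + 80) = w*(w - 3)*(w + 4)*(w^2 - 9*w + 20) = w*(w - 4)*(w - 3)*(w + 4)*(w - 5)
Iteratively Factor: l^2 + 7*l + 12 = (l + 3)*(l + 4)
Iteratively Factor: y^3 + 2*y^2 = (y)*(y^2 + 2*y) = y*(y + 2)*(y)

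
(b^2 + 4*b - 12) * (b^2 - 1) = b^4 + 4*b^3 - 13*b^2 - 4*b + 12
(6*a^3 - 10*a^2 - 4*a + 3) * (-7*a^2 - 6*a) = -42*a^5 + 34*a^4 + 88*a^3 + 3*a^2 - 18*a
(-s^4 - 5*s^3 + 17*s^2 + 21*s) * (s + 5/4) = -s^5 - 25*s^4/4 + 43*s^3/4 + 169*s^2/4 + 105*s/4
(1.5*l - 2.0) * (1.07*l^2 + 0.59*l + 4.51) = 1.605*l^3 - 1.255*l^2 + 5.585*l - 9.02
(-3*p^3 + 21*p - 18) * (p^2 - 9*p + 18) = -3*p^5 + 27*p^4 - 33*p^3 - 207*p^2 + 540*p - 324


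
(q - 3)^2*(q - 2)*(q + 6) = q^4 - 2*q^3 - 27*q^2 + 108*q - 108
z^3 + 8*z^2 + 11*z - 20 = (z - 1)*(z + 4)*(z + 5)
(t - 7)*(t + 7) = t^2 - 49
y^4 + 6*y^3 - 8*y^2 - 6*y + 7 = (y - 1)^2*(y + 1)*(y + 7)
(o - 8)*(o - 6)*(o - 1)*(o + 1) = o^4 - 14*o^3 + 47*o^2 + 14*o - 48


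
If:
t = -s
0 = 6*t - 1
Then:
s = -1/6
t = 1/6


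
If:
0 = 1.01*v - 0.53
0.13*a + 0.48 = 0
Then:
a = -3.69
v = 0.52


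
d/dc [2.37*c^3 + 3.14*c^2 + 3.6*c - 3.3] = 7.11*c^2 + 6.28*c + 3.6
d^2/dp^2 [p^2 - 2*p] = 2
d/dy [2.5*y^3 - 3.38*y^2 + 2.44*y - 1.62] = 7.5*y^2 - 6.76*y + 2.44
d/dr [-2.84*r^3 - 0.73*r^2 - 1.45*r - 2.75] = -8.52*r^2 - 1.46*r - 1.45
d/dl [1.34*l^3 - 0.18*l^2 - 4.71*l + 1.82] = 4.02*l^2 - 0.36*l - 4.71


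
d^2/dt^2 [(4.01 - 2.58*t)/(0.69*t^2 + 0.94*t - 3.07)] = (-(1.38*t + 0.94)*(2.58*t - 4.01)*(2.76*t + 1.88) + (10.6812*t - 0.6834)*(0.69*t^2 + 0.94*t - 3.07))/(0.69*t^2 + 0.94*t - 3.07)^3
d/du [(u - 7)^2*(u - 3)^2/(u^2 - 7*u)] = 2*u - 13 + 63/u^2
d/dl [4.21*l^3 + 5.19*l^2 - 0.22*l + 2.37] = 12.63*l^2 + 10.38*l - 0.22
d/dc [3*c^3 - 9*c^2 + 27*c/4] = 9*c^2 - 18*c + 27/4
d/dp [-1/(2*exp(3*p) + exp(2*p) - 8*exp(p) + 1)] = 2*(3*exp(2*p) + exp(p) - 4)*exp(p)/(2*exp(3*p) + exp(2*p) - 8*exp(p) + 1)^2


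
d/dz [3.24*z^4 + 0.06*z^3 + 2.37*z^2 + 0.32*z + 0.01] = 12.96*z^3 + 0.18*z^2 + 4.74*z + 0.32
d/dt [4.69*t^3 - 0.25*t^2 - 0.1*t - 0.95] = 14.07*t^2 - 0.5*t - 0.1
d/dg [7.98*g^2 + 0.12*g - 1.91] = 15.96*g + 0.12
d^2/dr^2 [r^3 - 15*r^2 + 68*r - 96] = 6*r - 30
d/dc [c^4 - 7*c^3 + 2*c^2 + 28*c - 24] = 4*c^3 - 21*c^2 + 4*c + 28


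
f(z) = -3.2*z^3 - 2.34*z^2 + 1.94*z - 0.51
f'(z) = -9.6*z^2 - 4.68*z + 1.94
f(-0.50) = -1.66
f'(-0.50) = 1.88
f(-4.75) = 280.43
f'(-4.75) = -192.43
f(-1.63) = 3.97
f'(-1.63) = -15.94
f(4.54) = -339.38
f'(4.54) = -217.18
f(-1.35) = 0.48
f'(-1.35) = -9.24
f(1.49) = -13.40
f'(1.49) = -26.35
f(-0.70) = -1.92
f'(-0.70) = 0.51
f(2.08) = -35.40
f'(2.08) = -49.33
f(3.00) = -102.15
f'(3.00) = -98.50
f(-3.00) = 59.01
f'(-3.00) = -70.42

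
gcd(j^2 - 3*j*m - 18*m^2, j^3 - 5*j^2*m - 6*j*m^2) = j - 6*m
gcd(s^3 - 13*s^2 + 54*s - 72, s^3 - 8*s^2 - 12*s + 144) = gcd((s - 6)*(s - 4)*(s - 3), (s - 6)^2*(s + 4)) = s - 6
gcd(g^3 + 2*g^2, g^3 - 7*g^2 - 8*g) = g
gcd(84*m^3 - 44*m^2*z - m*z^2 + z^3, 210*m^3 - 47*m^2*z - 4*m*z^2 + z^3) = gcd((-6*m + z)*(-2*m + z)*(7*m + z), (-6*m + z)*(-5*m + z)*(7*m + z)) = -42*m^2 + m*z + z^2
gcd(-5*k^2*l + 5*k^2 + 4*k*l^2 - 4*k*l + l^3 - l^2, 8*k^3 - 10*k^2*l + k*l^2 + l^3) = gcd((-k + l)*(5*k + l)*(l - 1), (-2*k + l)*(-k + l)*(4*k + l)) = k - l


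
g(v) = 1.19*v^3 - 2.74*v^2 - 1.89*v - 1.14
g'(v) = 3.57*v^2 - 5.48*v - 1.89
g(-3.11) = -57.56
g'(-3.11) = 49.68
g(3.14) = 2.75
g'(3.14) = 16.10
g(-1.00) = -3.18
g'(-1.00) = 7.16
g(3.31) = 5.74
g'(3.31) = 19.08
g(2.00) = -6.36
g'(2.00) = 1.43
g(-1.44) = -7.65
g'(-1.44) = 13.40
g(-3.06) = -55.11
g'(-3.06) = 48.31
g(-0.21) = -0.87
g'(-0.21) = -0.58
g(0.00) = -1.14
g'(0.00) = -1.89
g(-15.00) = -4605.54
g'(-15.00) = 883.56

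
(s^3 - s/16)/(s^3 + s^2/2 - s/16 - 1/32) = 2*s/(2*s + 1)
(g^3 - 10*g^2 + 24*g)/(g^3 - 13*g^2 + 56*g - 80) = g*(g - 6)/(g^2 - 9*g + 20)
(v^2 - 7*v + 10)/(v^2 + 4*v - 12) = (v - 5)/(v + 6)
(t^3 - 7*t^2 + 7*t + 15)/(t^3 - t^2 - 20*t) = (t^2 - 2*t - 3)/(t*(t + 4))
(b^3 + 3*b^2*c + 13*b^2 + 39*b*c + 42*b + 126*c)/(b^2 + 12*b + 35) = (b^2 + 3*b*c + 6*b + 18*c)/(b + 5)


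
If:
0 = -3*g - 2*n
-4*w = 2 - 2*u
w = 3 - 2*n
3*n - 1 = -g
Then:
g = -2/7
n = 3/7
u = 37/7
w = 15/7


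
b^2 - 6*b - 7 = (b - 7)*(b + 1)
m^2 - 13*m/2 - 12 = (m - 8)*(m + 3/2)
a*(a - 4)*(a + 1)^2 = a^4 - 2*a^3 - 7*a^2 - 4*a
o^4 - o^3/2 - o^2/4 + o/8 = o*(o - 1/2)^2*(o + 1/2)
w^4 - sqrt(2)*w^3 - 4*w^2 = w^2*(w - 2*sqrt(2))*(w + sqrt(2))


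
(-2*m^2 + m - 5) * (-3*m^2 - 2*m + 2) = 6*m^4 + m^3 + 9*m^2 + 12*m - 10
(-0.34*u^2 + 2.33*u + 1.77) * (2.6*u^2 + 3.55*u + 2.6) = -0.884*u^4 + 4.851*u^3 + 11.9895*u^2 + 12.3415*u + 4.602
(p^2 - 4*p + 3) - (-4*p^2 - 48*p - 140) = 5*p^2 + 44*p + 143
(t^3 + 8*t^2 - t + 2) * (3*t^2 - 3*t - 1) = 3*t^5 + 21*t^4 - 28*t^3 + t^2 - 5*t - 2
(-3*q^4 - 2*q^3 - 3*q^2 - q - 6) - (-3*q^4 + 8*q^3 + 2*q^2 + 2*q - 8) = -10*q^3 - 5*q^2 - 3*q + 2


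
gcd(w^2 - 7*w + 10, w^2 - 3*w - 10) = w - 5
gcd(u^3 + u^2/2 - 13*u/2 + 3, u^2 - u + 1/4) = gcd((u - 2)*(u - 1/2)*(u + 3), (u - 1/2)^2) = u - 1/2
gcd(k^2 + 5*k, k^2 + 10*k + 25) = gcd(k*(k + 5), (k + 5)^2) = k + 5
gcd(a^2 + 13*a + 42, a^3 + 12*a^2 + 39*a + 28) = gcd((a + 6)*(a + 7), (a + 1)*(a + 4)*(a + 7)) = a + 7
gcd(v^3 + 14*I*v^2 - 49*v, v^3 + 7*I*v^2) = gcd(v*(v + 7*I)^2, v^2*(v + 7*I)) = v^2 + 7*I*v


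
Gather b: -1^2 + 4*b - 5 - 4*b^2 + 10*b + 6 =-4*b^2 + 14*b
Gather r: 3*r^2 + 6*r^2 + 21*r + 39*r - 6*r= 9*r^2 + 54*r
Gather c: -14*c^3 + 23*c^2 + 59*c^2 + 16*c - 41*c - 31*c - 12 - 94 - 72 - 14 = -14*c^3 + 82*c^2 - 56*c - 192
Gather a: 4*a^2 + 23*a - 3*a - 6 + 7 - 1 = 4*a^2 + 20*a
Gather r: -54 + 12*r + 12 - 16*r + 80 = 38 - 4*r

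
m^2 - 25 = (m - 5)*(m + 5)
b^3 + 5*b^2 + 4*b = b*(b + 1)*(b + 4)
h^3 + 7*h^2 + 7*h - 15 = (h - 1)*(h + 3)*(h + 5)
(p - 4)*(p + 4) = p^2 - 16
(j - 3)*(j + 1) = j^2 - 2*j - 3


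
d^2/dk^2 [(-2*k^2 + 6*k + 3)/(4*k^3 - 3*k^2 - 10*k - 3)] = 2*(-32*k^6 + 288*k^5 - 168*k^4 - 102*k^3 + 207*k^2 + 216*k + 75)/(64*k^9 - 144*k^8 - 372*k^7 + 549*k^6 + 1146*k^5 - 261*k^4 - 1432*k^3 - 981*k^2 - 270*k - 27)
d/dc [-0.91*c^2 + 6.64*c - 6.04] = 6.64 - 1.82*c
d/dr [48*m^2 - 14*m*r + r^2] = -14*m + 2*r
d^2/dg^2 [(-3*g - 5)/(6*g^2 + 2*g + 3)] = 4*(9*(3*g + 2)*(6*g^2 + 2*g + 3) - 2*(3*g + 5)*(6*g + 1)^2)/(6*g^2 + 2*g + 3)^3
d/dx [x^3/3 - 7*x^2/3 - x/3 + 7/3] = x^2 - 14*x/3 - 1/3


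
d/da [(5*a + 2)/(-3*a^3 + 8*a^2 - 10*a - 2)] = 2*(15*a^3 - 11*a^2 - 16*a + 5)/(9*a^6 - 48*a^5 + 124*a^4 - 148*a^3 + 68*a^2 + 40*a + 4)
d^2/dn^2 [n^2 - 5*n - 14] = 2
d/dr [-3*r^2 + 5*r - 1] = 5 - 6*r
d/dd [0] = 0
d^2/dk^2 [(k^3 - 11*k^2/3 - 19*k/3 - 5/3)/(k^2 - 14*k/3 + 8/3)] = 26*(-9*k^3 - 27*k^2 + 198*k - 284)/(27*k^6 - 378*k^5 + 1980*k^4 - 4760*k^3 + 5280*k^2 - 2688*k + 512)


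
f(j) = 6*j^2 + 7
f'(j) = 12*j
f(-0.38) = 7.87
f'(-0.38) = -4.56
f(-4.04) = 104.93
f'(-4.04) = -48.48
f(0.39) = 7.91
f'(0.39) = 4.68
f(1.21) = 15.78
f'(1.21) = 14.52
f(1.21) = 15.78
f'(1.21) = 14.52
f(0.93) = 12.19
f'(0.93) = 11.16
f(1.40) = 18.76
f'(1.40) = 16.80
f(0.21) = 7.26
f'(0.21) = 2.52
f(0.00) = 7.00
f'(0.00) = 0.00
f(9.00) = 493.00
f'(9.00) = 108.00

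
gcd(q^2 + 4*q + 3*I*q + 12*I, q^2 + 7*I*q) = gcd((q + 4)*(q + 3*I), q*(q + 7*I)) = 1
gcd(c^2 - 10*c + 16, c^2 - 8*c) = c - 8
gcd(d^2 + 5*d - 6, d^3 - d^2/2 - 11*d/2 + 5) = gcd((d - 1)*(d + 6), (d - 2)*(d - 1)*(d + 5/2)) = d - 1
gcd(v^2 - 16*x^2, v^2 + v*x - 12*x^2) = v + 4*x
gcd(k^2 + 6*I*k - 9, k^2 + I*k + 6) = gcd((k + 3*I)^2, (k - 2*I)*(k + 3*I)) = k + 3*I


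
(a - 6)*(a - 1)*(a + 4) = a^3 - 3*a^2 - 22*a + 24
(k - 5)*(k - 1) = k^2 - 6*k + 5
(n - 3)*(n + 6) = n^2 + 3*n - 18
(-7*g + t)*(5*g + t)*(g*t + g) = -35*g^3*t - 35*g^3 - 2*g^2*t^2 - 2*g^2*t + g*t^3 + g*t^2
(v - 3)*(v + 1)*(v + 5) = v^3 + 3*v^2 - 13*v - 15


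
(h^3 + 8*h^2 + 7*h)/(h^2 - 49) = h*(h + 1)/(h - 7)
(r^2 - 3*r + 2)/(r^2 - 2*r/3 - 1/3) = 3*(r - 2)/(3*r + 1)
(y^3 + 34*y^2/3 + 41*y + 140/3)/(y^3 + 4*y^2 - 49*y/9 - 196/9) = 3*(y + 5)/(3*y - 7)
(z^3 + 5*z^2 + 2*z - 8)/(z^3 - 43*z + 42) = (z^2 + 6*z + 8)/(z^2 + z - 42)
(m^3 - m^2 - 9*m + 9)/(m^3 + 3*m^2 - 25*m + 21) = (m + 3)/(m + 7)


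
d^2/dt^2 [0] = 0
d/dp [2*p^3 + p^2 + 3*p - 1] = 6*p^2 + 2*p + 3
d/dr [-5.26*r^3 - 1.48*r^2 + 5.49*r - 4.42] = -15.78*r^2 - 2.96*r + 5.49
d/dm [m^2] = 2*m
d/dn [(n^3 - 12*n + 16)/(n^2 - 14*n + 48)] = (n^4 - 28*n^3 + 156*n^2 - 32*n - 352)/(n^4 - 28*n^3 + 292*n^2 - 1344*n + 2304)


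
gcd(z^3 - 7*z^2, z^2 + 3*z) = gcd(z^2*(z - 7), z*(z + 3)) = z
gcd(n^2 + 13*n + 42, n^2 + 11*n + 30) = n + 6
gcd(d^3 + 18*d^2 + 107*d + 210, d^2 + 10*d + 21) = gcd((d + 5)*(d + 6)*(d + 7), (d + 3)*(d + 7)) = d + 7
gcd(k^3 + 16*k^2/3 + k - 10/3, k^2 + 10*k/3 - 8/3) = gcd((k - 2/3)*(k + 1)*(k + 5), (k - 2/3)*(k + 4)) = k - 2/3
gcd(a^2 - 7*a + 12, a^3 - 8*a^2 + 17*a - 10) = 1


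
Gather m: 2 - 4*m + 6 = 8 - 4*m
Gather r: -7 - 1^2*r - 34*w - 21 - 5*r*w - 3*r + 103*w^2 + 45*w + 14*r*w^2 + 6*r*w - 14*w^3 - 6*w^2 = r*(14*w^2 + w - 4) - 14*w^3 + 97*w^2 + 11*w - 28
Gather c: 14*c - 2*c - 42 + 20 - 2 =12*c - 24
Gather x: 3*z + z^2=z^2 + 3*z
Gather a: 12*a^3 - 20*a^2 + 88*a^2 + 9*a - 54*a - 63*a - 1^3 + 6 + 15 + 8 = 12*a^3 + 68*a^2 - 108*a + 28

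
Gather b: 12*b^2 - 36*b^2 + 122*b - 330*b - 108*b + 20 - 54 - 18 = -24*b^2 - 316*b - 52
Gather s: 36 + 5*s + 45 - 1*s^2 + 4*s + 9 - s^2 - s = -2*s^2 + 8*s + 90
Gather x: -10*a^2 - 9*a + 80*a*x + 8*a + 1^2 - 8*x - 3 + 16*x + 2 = -10*a^2 - a + x*(80*a + 8)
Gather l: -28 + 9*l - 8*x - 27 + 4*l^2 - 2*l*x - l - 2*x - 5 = 4*l^2 + l*(8 - 2*x) - 10*x - 60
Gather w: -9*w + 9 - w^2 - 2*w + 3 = -w^2 - 11*w + 12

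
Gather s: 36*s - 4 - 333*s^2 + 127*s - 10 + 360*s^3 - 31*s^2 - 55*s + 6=360*s^3 - 364*s^2 + 108*s - 8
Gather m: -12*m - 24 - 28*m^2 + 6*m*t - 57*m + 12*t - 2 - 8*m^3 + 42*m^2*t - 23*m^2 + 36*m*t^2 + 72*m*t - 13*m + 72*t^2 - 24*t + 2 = -8*m^3 + m^2*(42*t - 51) + m*(36*t^2 + 78*t - 82) + 72*t^2 - 12*t - 24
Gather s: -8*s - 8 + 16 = 8 - 8*s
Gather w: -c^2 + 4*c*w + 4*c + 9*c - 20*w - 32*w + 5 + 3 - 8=-c^2 + 13*c + w*(4*c - 52)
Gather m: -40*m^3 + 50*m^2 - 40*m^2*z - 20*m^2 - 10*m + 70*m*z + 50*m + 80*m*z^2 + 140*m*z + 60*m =-40*m^3 + m^2*(30 - 40*z) + m*(80*z^2 + 210*z + 100)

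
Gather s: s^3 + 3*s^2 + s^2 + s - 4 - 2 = s^3 + 4*s^2 + s - 6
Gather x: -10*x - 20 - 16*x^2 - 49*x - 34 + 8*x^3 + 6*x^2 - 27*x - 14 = 8*x^3 - 10*x^2 - 86*x - 68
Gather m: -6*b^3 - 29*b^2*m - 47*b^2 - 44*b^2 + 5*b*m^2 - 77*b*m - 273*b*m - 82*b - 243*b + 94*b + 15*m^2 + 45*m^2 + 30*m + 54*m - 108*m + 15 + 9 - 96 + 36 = -6*b^3 - 91*b^2 - 231*b + m^2*(5*b + 60) + m*(-29*b^2 - 350*b - 24) - 36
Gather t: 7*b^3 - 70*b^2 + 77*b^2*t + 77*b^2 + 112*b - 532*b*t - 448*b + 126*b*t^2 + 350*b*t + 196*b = 7*b^3 + 7*b^2 + 126*b*t^2 - 140*b + t*(77*b^2 - 182*b)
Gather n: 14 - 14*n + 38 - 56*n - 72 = -70*n - 20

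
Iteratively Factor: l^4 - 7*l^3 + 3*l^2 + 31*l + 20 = (l + 1)*(l^3 - 8*l^2 + 11*l + 20) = (l - 4)*(l + 1)*(l^2 - 4*l - 5) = (l - 5)*(l - 4)*(l + 1)*(l + 1)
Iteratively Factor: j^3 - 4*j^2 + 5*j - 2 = (j - 1)*(j^2 - 3*j + 2) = (j - 2)*(j - 1)*(j - 1)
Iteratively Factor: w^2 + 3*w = (w)*(w + 3)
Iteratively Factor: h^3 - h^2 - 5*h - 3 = (h + 1)*(h^2 - 2*h - 3) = (h + 1)^2*(h - 3)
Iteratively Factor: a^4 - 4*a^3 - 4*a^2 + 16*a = (a - 2)*(a^3 - 2*a^2 - 8*a) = (a - 4)*(a - 2)*(a^2 + 2*a) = a*(a - 4)*(a - 2)*(a + 2)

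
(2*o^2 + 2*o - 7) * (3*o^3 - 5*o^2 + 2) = 6*o^5 - 4*o^4 - 31*o^3 + 39*o^2 + 4*o - 14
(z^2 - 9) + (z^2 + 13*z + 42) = 2*z^2 + 13*z + 33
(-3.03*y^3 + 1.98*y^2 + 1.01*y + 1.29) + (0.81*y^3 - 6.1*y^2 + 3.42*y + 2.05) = -2.22*y^3 - 4.12*y^2 + 4.43*y + 3.34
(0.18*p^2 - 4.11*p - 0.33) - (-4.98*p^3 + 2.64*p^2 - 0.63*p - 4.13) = 4.98*p^3 - 2.46*p^2 - 3.48*p + 3.8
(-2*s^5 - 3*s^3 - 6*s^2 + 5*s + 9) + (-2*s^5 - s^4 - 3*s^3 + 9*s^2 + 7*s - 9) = -4*s^5 - s^4 - 6*s^3 + 3*s^2 + 12*s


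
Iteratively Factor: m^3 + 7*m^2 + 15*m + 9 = (m + 1)*(m^2 + 6*m + 9) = (m + 1)*(m + 3)*(m + 3)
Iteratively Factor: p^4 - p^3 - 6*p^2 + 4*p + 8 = (p + 1)*(p^3 - 2*p^2 - 4*p + 8) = (p - 2)*(p + 1)*(p^2 - 4) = (p - 2)^2*(p + 1)*(p + 2)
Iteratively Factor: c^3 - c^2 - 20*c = (c - 5)*(c^2 + 4*c) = c*(c - 5)*(c + 4)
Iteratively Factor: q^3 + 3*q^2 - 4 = (q - 1)*(q^2 + 4*q + 4) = (q - 1)*(q + 2)*(q + 2)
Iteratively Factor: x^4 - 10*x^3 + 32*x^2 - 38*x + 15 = (x - 1)*(x^3 - 9*x^2 + 23*x - 15) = (x - 5)*(x - 1)*(x^2 - 4*x + 3) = (x - 5)*(x - 1)^2*(x - 3)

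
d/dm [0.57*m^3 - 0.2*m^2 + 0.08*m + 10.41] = 1.71*m^2 - 0.4*m + 0.08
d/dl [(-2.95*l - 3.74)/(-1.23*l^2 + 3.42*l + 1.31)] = (-3.6285*l^2 - 9.2004*l + 8.9263)/(1.5129*l^4 - 8.4132*l^3 + 8.4738*l^2 + 8.9604*l + 1.7161)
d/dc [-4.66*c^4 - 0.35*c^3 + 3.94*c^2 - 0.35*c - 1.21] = -18.64*c^3 - 1.05*c^2 + 7.88*c - 0.35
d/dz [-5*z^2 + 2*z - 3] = 2 - 10*z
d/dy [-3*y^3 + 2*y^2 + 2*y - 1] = -9*y^2 + 4*y + 2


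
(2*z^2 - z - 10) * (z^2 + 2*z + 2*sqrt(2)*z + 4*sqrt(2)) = 2*z^4 + 3*z^3 + 4*sqrt(2)*z^3 - 12*z^2 + 6*sqrt(2)*z^2 - 24*sqrt(2)*z - 20*z - 40*sqrt(2)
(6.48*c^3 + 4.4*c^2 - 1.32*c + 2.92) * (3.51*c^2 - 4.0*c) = 22.7448*c^5 - 10.476*c^4 - 22.2332*c^3 + 15.5292*c^2 - 11.68*c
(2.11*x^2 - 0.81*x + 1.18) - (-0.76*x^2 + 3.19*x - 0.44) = 2.87*x^2 - 4.0*x + 1.62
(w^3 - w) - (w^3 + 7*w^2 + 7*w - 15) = -7*w^2 - 8*w + 15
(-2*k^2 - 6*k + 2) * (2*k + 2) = -4*k^3 - 16*k^2 - 8*k + 4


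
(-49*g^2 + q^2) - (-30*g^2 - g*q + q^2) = -19*g^2 + g*q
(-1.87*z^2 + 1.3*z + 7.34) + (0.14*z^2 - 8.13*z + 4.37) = -1.73*z^2 - 6.83*z + 11.71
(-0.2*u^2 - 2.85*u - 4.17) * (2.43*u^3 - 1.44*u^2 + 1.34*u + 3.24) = -0.486*u^5 - 6.6375*u^4 - 6.2971*u^3 + 1.5378*u^2 - 14.8218*u - 13.5108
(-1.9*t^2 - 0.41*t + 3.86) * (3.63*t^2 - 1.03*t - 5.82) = -6.897*t^4 + 0.4687*t^3 + 25.4921*t^2 - 1.5896*t - 22.4652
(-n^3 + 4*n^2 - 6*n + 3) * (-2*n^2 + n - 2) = 2*n^5 - 9*n^4 + 18*n^3 - 20*n^2 + 15*n - 6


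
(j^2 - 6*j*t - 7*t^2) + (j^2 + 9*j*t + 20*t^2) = 2*j^2 + 3*j*t + 13*t^2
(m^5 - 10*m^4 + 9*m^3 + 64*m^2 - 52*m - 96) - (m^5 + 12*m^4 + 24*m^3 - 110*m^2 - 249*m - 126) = -22*m^4 - 15*m^3 + 174*m^2 + 197*m + 30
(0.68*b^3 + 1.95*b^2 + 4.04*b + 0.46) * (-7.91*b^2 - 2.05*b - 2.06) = -5.3788*b^5 - 16.8185*b^4 - 37.3547*b^3 - 15.9376*b^2 - 9.2654*b - 0.9476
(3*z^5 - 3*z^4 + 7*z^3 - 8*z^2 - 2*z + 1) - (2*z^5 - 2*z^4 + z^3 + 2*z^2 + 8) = z^5 - z^4 + 6*z^3 - 10*z^2 - 2*z - 7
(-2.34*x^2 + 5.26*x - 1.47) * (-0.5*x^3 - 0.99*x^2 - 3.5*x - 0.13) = 1.17*x^5 - 0.3134*x^4 + 3.7176*x^3 - 16.6505*x^2 + 4.4612*x + 0.1911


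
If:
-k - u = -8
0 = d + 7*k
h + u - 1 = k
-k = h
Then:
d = -49/3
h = -7/3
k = 7/3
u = 17/3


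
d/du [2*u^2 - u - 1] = 4*u - 1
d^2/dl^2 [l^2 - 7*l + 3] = 2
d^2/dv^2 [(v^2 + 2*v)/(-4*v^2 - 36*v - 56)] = 7/(2*(v^3 + 21*v^2 + 147*v + 343))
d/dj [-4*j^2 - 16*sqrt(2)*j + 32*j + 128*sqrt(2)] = -8*j - 16*sqrt(2) + 32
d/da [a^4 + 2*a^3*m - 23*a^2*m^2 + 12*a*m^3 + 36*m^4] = 4*a^3 + 6*a^2*m - 46*a*m^2 + 12*m^3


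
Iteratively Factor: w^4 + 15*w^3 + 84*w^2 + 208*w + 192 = (w + 4)*(w^3 + 11*w^2 + 40*w + 48) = (w + 4)^2*(w^2 + 7*w + 12) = (w + 4)^3*(w + 3)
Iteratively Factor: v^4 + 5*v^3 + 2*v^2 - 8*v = (v + 2)*(v^3 + 3*v^2 - 4*v) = (v - 1)*(v + 2)*(v^2 + 4*v) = v*(v - 1)*(v + 2)*(v + 4)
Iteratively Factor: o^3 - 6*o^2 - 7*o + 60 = (o - 4)*(o^2 - 2*o - 15) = (o - 5)*(o - 4)*(o + 3)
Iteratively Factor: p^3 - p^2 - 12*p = (p + 3)*(p^2 - 4*p) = (p - 4)*(p + 3)*(p)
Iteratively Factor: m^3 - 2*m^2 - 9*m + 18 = (m + 3)*(m^2 - 5*m + 6) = (m - 2)*(m + 3)*(m - 3)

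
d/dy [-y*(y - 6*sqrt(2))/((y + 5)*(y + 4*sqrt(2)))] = (y*(y + 5)*(y - 6*sqrt(2)) + y*(y - 6*sqrt(2))*(y + 4*sqrt(2)) + 2*(-y + 3*sqrt(2))*(y + 5)*(y + 4*sqrt(2)))/((y + 5)^2*(y + 4*sqrt(2))^2)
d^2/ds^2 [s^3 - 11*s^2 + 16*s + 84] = 6*s - 22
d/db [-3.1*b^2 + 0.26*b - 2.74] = 0.26 - 6.2*b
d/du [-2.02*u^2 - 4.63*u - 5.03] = -4.04*u - 4.63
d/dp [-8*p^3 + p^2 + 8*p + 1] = -24*p^2 + 2*p + 8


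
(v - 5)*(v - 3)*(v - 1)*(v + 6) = v^4 - 3*v^3 - 31*v^2 + 123*v - 90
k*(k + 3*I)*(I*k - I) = I*k^3 - 3*k^2 - I*k^2 + 3*k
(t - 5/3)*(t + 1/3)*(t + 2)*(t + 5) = t^4 + 17*t^3/3 + t^2/9 - 155*t/9 - 50/9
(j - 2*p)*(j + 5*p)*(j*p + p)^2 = j^4*p^2 + 3*j^3*p^3 + 2*j^3*p^2 - 10*j^2*p^4 + 6*j^2*p^3 + j^2*p^2 - 20*j*p^4 + 3*j*p^3 - 10*p^4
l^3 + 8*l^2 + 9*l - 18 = (l - 1)*(l + 3)*(l + 6)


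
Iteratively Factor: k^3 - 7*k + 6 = (k - 2)*(k^2 + 2*k - 3) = (k - 2)*(k - 1)*(k + 3)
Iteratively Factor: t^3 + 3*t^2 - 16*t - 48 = (t - 4)*(t^2 + 7*t + 12) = (t - 4)*(t + 3)*(t + 4)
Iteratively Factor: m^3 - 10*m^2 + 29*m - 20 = (m - 5)*(m^2 - 5*m + 4) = (m - 5)*(m - 1)*(m - 4)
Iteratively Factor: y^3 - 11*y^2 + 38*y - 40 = (y - 2)*(y^2 - 9*y + 20) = (y - 5)*(y - 2)*(y - 4)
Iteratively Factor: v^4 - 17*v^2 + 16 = (v + 4)*(v^3 - 4*v^2 - v + 4) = (v - 1)*(v + 4)*(v^2 - 3*v - 4) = (v - 1)*(v + 1)*(v + 4)*(v - 4)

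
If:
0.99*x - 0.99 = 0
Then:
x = 1.00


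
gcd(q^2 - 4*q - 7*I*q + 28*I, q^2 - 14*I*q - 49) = q - 7*I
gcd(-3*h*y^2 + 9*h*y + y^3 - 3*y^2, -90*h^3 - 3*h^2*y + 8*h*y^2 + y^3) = -3*h + y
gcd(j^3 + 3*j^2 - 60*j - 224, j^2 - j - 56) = j^2 - j - 56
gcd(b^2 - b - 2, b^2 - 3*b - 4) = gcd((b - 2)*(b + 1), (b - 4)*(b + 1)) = b + 1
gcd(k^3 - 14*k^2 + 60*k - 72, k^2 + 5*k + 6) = 1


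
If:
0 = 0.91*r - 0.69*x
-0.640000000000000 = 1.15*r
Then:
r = -0.56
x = -0.73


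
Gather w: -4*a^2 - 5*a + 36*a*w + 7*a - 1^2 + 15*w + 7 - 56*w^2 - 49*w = -4*a^2 + 2*a - 56*w^2 + w*(36*a - 34) + 6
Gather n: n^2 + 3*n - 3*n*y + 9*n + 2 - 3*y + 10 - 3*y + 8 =n^2 + n*(12 - 3*y) - 6*y + 20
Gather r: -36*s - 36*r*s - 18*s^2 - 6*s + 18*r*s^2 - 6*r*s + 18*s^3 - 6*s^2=r*(18*s^2 - 42*s) + 18*s^3 - 24*s^2 - 42*s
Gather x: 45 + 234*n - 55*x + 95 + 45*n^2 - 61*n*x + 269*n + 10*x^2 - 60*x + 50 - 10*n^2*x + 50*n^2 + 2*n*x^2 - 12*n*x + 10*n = 95*n^2 + 513*n + x^2*(2*n + 10) + x*(-10*n^2 - 73*n - 115) + 190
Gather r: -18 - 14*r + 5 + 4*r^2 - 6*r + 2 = 4*r^2 - 20*r - 11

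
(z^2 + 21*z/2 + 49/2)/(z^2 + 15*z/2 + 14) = (z + 7)/(z + 4)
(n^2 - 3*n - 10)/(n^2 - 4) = (n - 5)/(n - 2)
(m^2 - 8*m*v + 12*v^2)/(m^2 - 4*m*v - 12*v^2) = (m - 2*v)/(m + 2*v)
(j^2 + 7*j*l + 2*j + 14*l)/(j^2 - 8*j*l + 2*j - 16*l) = (j + 7*l)/(j - 8*l)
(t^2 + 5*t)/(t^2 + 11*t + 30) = t/(t + 6)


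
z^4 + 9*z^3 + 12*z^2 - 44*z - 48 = (z - 2)*(z + 1)*(z + 4)*(z + 6)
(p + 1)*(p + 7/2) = p^2 + 9*p/2 + 7/2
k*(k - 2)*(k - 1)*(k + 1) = k^4 - 2*k^3 - k^2 + 2*k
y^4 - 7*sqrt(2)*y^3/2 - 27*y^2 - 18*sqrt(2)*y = y*(y - 6*sqrt(2))*(y + sqrt(2))*(y + 3*sqrt(2)/2)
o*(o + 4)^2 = o^3 + 8*o^2 + 16*o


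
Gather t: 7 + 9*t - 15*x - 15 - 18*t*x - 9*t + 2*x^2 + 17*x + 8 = -18*t*x + 2*x^2 + 2*x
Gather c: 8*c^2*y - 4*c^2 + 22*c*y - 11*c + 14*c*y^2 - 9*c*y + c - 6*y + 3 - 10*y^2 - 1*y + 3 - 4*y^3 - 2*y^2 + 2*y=c^2*(8*y - 4) + c*(14*y^2 + 13*y - 10) - 4*y^3 - 12*y^2 - 5*y + 6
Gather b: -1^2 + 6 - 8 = -3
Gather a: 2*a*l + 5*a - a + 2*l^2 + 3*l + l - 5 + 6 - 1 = a*(2*l + 4) + 2*l^2 + 4*l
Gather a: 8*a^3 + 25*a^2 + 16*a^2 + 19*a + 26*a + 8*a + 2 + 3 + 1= 8*a^3 + 41*a^2 + 53*a + 6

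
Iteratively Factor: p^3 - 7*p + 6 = (p + 3)*(p^2 - 3*p + 2) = (p - 2)*(p + 3)*(p - 1)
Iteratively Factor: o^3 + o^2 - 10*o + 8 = (o + 4)*(o^2 - 3*o + 2) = (o - 2)*(o + 4)*(o - 1)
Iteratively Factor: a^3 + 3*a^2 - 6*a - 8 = (a - 2)*(a^2 + 5*a + 4) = (a - 2)*(a + 4)*(a + 1)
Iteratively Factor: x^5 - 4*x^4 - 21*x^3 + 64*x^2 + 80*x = (x + 4)*(x^4 - 8*x^3 + 11*x^2 + 20*x) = (x + 1)*(x + 4)*(x^3 - 9*x^2 + 20*x) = (x - 4)*(x + 1)*(x + 4)*(x^2 - 5*x) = (x - 5)*(x - 4)*(x + 1)*(x + 4)*(x)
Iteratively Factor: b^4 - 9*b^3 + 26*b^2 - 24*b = (b - 3)*(b^3 - 6*b^2 + 8*b) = (b - 4)*(b - 3)*(b^2 - 2*b) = b*(b - 4)*(b - 3)*(b - 2)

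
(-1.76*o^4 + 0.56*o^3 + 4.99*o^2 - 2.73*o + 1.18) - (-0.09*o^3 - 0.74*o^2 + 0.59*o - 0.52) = -1.76*o^4 + 0.65*o^3 + 5.73*o^2 - 3.32*o + 1.7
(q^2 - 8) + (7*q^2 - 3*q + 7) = 8*q^2 - 3*q - 1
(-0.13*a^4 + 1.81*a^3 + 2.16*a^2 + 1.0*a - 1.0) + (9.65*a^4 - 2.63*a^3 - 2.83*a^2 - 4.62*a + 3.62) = 9.52*a^4 - 0.82*a^3 - 0.67*a^2 - 3.62*a + 2.62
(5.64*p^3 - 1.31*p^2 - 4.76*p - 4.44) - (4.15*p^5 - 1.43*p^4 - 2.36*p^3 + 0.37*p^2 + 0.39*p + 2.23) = -4.15*p^5 + 1.43*p^4 + 8.0*p^3 - 1.68*p^2 - 5.15*p - 6.67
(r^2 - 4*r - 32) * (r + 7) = r^3 + 3*r^2 - 60*r - 224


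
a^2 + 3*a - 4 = (a - 1)*(a + 4)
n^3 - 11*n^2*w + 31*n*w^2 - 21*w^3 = (n - 7*w)*(n - 3*w)*(n - w)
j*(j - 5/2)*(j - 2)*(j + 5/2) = j^4 - 2*j^3 - 25*j^2/4 + 25*j/2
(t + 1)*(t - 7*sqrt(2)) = t^2 - 7*sqrt(2)*t + t - 7*sqrt(2)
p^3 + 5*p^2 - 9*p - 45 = (p - 3)*(p + 3)*(p + 5)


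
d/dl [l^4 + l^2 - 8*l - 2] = 4*l^3 + 2*l - 8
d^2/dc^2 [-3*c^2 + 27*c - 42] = -6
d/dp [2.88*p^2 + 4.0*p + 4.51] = 5.76*p + 4.0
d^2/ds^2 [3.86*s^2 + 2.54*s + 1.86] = 7.72000000000000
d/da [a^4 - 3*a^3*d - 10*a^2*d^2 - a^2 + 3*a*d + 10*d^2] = 4*a^3 - 9*a^2*d - 20*a*d^2 - 2*a + 3*d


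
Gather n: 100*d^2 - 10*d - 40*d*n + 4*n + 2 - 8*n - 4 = 100*d^2 - 10*d + n*(-40*d - 4) - 2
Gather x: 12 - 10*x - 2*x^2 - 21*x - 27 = -2*x^2 - 31*x - 15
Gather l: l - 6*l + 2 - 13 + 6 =-5*l - 5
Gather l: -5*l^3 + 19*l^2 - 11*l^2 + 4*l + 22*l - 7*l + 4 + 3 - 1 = -5*l^3 + 8*l^2 + 19*l + 6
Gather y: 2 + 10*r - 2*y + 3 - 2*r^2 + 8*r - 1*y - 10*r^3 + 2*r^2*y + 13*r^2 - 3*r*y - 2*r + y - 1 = -10*r^3 + 11*r^2 + 16*r + y*(2*r^2 - 3*r - 2) + 4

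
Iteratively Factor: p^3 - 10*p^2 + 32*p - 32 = (p - 2)*(p^2 - 8*p + 16) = (p - 4)*(p - 2)*(p - 4)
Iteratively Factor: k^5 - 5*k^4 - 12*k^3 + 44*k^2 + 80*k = (k + 2)*(k^4 - 7*k^3 + 2*k^2 + 40*k) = (k - 5)*(k + 2)*(k^3 - 2*k^2 - 8*k) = (k - 5)*(k - 4)*(k + 2)*(k^2 + 2*k) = (k - 5)*(k - 4)*(k + 2)^2*(k)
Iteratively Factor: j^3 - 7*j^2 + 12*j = (j)*(j^2 - 7*j + 12) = j*(j - 4)*(j - 3)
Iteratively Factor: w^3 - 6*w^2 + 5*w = (w - 5)*(w^2 - w) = w*(w - 5)*(w - 1)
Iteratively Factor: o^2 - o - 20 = (o + 4)*(o - 5)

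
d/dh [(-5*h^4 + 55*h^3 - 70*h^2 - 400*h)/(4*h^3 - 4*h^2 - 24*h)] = 5*(-h^2 + 6*h + 1)/(4*(h^2 - 6*h + 9))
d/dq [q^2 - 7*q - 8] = 2*q - 7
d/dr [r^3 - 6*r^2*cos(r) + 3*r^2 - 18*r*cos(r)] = 6*r^2*sin(r) + 3*r^2 + 18*r*sin(r) - 12*r*cos(r) + 6*r - 18*cos(r)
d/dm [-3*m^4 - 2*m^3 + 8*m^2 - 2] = 2*m*(-6*m^2 - 3*m + 8)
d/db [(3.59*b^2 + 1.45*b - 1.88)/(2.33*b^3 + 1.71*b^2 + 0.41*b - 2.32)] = (-8.3647*b^4 - 6.757*b^3 + 12.1336*b^2 - 10.228*b - 2.5932)/(5.4289*b^6 + 7.9686*b^5 + 4.8347*b^4 - 9.409*b^3 - 7.7663*b^2 - 1.9024*b + 5.3824)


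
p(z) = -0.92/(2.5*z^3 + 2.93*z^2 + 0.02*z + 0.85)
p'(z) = -0.92*(-7.5*z^2 - 5.86*z - 0.02)/(2.5*z^3 + 2.93*z^2 + 0.02*z + 0.85)^2 = (6.9*z^2 + 5.3912*z + 0.0184)/(2.5*z^3 + 2.93*z^2 + 0.02*z + 0.85)^2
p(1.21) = -0.10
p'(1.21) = 0.18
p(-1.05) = -0.79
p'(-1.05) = 1.45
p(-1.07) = -0.82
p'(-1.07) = 1.71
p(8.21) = -0.00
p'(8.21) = 0.00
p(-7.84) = 0.00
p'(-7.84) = 0.00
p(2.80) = -0.01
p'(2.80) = 0.01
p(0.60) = -0.37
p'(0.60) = 0.95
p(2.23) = -0.02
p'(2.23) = 0.02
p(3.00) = -0.01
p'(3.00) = 0.01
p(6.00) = -0.00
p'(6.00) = 0.00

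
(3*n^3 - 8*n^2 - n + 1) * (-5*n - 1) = -15*n^4 + 37*n^3 + 13*n^2 - 4*n - 1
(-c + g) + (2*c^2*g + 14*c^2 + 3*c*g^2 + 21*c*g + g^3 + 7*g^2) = 2*c^2*g + 14*c^2 + 3*c*g^2 + 21*c*g - c + g^3 + 7*g^2 + g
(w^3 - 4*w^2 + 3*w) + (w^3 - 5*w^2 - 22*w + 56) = 2*w^3 - 9*w^2 - 19*w + 56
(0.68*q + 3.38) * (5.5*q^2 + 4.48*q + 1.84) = 3.74*q^3 + 21.6364*q^2 + 16.3936*q + 6.2192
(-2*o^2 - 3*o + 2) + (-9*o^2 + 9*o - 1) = -11*o^2 + 6*o + 1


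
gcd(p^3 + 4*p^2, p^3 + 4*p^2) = p^3 + 4*p^2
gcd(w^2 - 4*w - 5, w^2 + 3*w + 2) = w + 1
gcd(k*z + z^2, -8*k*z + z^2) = z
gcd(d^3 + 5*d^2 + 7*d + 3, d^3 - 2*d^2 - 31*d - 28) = d + 1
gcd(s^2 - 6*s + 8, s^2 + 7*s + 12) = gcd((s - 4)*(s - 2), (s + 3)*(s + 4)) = 1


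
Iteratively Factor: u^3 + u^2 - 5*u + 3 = (u + 3)*(u^2 - 2*u + 1) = (u - 1)*(u + 3)*(u - 1)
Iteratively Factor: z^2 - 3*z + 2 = (z - 1)*(z - 2)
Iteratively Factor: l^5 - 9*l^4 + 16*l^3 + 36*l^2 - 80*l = (l)*(l^4 - 9*l^3 + 16*l^2 + 36*l - 80) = l*(l + 2)*(l^3 - 11*l^2 + 38*l - 40) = l*(l - 4)*(l + 2)*(l^2 - 7*l + 10) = l*(l - 5)*(l - 4)*(l + 2)*(l - 2)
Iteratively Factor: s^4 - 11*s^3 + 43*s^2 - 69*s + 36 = (s - 3)*(s^3 - 8*s^2 + 19*s - 12) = (s - 4)*(s - 3)*(s^2 - 4*s + 3) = (s - 4)*(s - 3)^2*(s - 1)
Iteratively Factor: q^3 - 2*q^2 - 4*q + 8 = (q - 2)*(q^2 - 4) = (q - 2)*(q + 2)*(q - 2)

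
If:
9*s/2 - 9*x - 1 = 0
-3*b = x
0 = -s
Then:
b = 1/27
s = 0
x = -1/9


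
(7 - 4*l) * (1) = 7 - 4*l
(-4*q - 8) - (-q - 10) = 2 - 3*q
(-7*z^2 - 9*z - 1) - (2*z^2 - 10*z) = -9*z^2 + z - 1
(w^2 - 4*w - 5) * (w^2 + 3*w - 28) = w^4 - w^3 - 45*w^2 + 97*w + 140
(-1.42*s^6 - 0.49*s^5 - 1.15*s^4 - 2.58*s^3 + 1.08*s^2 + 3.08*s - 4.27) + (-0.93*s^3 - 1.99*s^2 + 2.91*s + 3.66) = -1.42*s^6 - 0.49*s^5 - 1.15*s^4 - 3.51*s^3 - 0.91*s^2 + 5.99*s - 0.609999999999999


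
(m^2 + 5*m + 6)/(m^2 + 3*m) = (m + 2)/m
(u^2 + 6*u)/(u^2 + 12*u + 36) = u/(u + 6)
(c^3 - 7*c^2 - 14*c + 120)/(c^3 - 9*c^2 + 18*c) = (c^2 - c - 20)/(c*(c - 3))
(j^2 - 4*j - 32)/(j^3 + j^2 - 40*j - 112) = (j - 8)/(j^2 - 3*j - 28)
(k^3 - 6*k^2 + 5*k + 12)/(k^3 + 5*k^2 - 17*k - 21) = (k - 4)/(k + 7)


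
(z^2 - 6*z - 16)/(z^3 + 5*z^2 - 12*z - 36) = (z - 8)/(z^2 + 3*z - 18)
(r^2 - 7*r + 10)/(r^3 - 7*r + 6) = (r - 5)/(r^2 + 2*r - 3)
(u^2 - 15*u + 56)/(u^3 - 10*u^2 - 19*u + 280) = 1/(u + 5)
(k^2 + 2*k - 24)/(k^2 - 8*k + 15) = (k^2 + 2*k - 24)/(k^2 - 8*k + 15)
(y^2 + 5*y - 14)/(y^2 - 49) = (y - 2)/(y - 7)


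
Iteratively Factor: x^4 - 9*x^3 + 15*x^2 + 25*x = (x)*(x^3 - 9*x^2 + 15*x + 25) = x*(x - 5)*(x^2 - 4*x - 5) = x*(x - 5)^2*(x + 1)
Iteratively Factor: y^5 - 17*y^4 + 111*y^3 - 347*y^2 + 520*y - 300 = (y - 5)*(y^4 - 12*y^3 + 51*y^2 - 92*y + 60) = (y - 5)*(y - 3)*(y^3 - 9*y^2 + 24*y - 20) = (y - 5)^2*(y - 3)*(y^2 - 4*y + 4) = (y - 5)^2*(y - 3)*(y - 2)*(y - 2)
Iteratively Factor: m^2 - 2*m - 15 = (m - 5)*(m + 3)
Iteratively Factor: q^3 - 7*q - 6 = (q + 2)*(q^2 - 2*q - 3) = (q - 3)*(q + 2)*(q + 1)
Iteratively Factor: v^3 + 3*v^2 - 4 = (v - 1)*(v^2 + 4*v + 4) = (v - 1)*(v + 2)*(v + 2)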